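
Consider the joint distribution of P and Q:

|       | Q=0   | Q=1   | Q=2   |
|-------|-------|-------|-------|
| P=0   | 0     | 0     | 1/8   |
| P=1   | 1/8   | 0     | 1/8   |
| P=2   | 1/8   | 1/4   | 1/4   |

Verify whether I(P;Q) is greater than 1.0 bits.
Marginal P(P) (row sums):
  P(P=0) = 0 + 0 + 1/8 = 1/8
  P(P=1) = 1/8 + 0 + 1/8 = 1/4
  P(P=2) = 1/8 + 1/4 + 1/4 = 5/8
Marginal P(Q) (column sums):
  P(Q=0) = 0 + 1/8 + 1/8 = 1/4
  P(Q=1) = 0 + 0 + 1/4 = 1/4
  P(Q=2) = 1/8 + 1/8 + 1/4 = 1/2

H(P) = -[(1/8)·log₂(1/8) + (1/4)·log₂(1/4) + (5/8)·log₂(5/8)]
  = 0.3750 + 0.5000 + 0.4238
  = 1.2988 bits
H(Q) = -[(1/4)·log₂(1/4) + (1/4)·log₂(1/4) + (1/2)·log₂(1/2)]
  = 0.5000 + 0.5000 + 0.5000
  = 1.5000 bits
H(P,Q) = -[(1/8)·log₂(1/8) + (1/8)·log₂(1/8) + (1/8)·log₂(1/8) + (1/8)·log₂(1/8) + (1/4)·log₂(1/4) + (1/4)·log₂(1/4)]
  = 0.3750 + 0.3750 + 0.3750 + 0.3750 + 0.5000 + 0.5000
  = 2.5000 bits

I(P;Q) = H(P) + H(Q) - H(P,Q)
  = 1.2988 + 1.5000 - 2.5000
  = 0.2988 bits

No. I(P;Q) = 0.2988 bits, which is ≤ 1.0 bits.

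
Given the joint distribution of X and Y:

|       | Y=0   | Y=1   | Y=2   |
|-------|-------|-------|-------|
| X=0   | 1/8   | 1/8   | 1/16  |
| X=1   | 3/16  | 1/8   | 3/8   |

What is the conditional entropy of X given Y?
Marginal P(Y) (column sums):
  P(Y=0) = 1/8 + 3/16 = 5/16
  P(Y=1) = 1/8 + 1/8 = 1/4
  P(Y=2) = 1/16 + 3/8 = 7/16

H(X|Y) = -Σ P(X,Y)·log₂ P(X|Y), where P(X|Y) = P(X,Y) / P(Y)
  (X=0,Y=0): P(X|Y) = (1/8)/(5/16) = 2/5;  -(1/8)·log₂(2/5) = 0.1652
  (X=0,Y=1): P(X|Y) = (1/8)/(1/4) = 1/2;  -(1/8)·log₂(1/2) = 0.1250
  (X=0,Y=2): P(X|Y) = (1/16)/(7/16) = 1/7;  -(1/16)·log₂(1/7) = 0.1755
  (X=1,Y=0): P(X|Y) = (3/16)/(5/16) = 3/5;  -(3/16)·log₂(3/5) = 0.1382
  (X=1,Y=1): P(X|Y) = (1/8)/(1/4) = 1/2;  -(1/8)·log₂(1/2) = 0.1250
  (X=1,Y=2): P(X|Y) = (3/8)/(7/16) = 6/7;  -(3/8)·log₂(6/7) = 0.0834
H(X|Y) = 0.1652 + 0.1250 + 0.1755 + 0.1382 + 0.1250 + 0.0834
  = 0.8123 bits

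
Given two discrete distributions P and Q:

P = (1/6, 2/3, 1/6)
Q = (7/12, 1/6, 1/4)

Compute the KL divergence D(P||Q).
D(P||Q) = Σ P(i) log₂(P(i)/Q(i))
  i=0: (1/6) × log₂((1/6)/(7/12)) = (1/6) × log₂(2/7) = -0.3012
  i=1: (2/3) × log₂((2/3)/(1/6)) = (2/3) × log₂(4) = 1.3333
  i=2: (1/6) × log₂((1/6)/(1/4)) = (1/6) × log₂(2/3) = -0.0975
D(P||Q) = -0.3012 + 1.3333 - 0.0975
  = 0.9346 bits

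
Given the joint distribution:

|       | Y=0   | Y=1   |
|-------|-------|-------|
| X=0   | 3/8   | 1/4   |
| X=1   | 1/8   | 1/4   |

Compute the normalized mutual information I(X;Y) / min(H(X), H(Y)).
Marginal P(X) (row sums):
  P(X=0) = 3/8 + 1/4 = 5/8
  P(X=1) = 1/8 + 1/4 = 3/8
Marginal P(Y) (column sums):
  P(Y=0) = 3/8 + 1/8 = 1/2
  P(Y=1) = 1/4 + 1/4 = 1/2

H(X) = -[(5/8)·log₂(5/8) + (3/8)·log₂(3/8)]
  = 0.4238 + 0.5306
  = 0.9544 bits
H(Y) = -[(1/2)·log₂(1/2) + (1/2)·log₂(1/2)]
  = 0.5000 + 0.5000
  = 1.0000 bits
H(X,Y) = -[(3/8)·log₂(3/8) + (1/4)·log₂(1/4) + (1/8)·log₂(1/8) + (1/4)·log₂(1/4)]
  = 0.5306 + 0.5000 + 0.3750 + 0.5000
  = 1.9056 bits

I(X;Y) = H(X) + H(Y) - H(X,Y)
  = 0.9544 + 1.0000 - 1.9056
  = 0.0488 bits

min(H(X), H(Y)) = min(0.9544, 1.0000) = 0.9544 bits
Normalized MI = 0.0488 / 0.9544 = 0.0511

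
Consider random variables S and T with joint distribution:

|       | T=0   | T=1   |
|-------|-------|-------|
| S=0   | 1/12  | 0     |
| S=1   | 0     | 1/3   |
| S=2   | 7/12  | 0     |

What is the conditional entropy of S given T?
Marginal P(T) (column sums):
  P(T=0) = 1/12 + 0 + 7/12 = 2/3
  P(T=1) = 0 + 1/3 + 0 = 1/3

H(S|T) = -Σ P(S,T)·log₂ P(S|T), where P(S|T) = P(S,T) / P(T)
  (cells with P(S,T) = 0 contribute 0)
  (S=0,T=0): P(S|T) = (1/12)/(2/3) = 1/8;  -(1/12)·log₂(1/8) = 0.2500
  (S=1,T=1): P(S|T) = (1/3)/(1/3) = 1;  -(1/3)·log₂(1) = 0.0000
  (S=2,T=0): P(S|T) = (7/12)/(2/3) = 7/8;  -(7/12)·log₂(7/8) = 0.1124
H(S|T) = 0.2500 + 0.0000 + 0.1124
  = 0.3624 bits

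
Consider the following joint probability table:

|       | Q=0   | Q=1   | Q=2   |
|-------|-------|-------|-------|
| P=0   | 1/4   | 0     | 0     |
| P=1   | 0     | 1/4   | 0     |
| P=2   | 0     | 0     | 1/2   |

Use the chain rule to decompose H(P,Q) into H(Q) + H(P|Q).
By the chain rule: H(P,Q) = H(Q) + H(P|Q)

Marginal P(Q) (column sums):
  P(Q=0) = 1/4 + 0 + 0 = 1/4
  P(Q=1) = 0 + 1/4 + 0 = 1/4
  P(Q=2) = 0 + 0 + 1/2 = 1/2
H(Q) = -[(1/4)·log₂(1/4) + (1/4)·log₂(1/4) + (1/2)·log₂(1/2)]
  = 0.5000 + 0.5000 + 0.5000
  = 1.5000 bits
H(P|Q) = -Σ P(P,Q)·log₂ P(P|Q), where P(P|Q) = P(P,Q) / P(Q)
  (cells with P(P,Q) = 0 contribute 0)
  (P=0,Q=0): P(P|Q) = (1/4)/(1/4) = 1;  -(1/4)·log₂(1) = 0.0000
  (P=1,Q=1): P(P|Q) = (1/4)/(1/4) = 1;  -(1/4)·log₂(1) = 0.0000
  (P=2,Q=2): P(P|Q) = (1/2)/(1/2) = 1;  -(1/2)·log₂(1) = 0.0000
H(P|Q) = 0.0000 + 0.0000 + 0.0000
  = 0.0000 bits

H(P,Q) = H(Q) + H(P|Q) = 1.5000 + 0.0000 = 1.5000 bits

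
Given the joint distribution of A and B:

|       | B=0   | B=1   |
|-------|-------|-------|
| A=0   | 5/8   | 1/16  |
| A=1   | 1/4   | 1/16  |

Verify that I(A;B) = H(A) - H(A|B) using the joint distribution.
Left side, from I(A;B) = H(A) + H(B) - H(A,B):
Marginal P(A) (row sums):
  P(A=0) = 5/8 + 1/16 = 11/16
  P(A=1) = 1/4 + 1/16 = 5/16
Marginal P(B) (column sums):
  P(B=0) = 5/8 + 1/4 = 7/8
  P(B=1) = 1/16 + 1/16 = 1/8

H(A) = -[(11/16)·log₂(11/16) + (5/16)·log₂(5/16)]
  = 0.3716 + 0.5244
  = 0.8960 bits
H(B) = -[(7/8)·log₂(7/8) + (1/8)·log₂(1/8)]
  = 0.1686 + 0.3750
  = 0.5436 bits
H(A,B) = -[(5/8)·log₂(5/8) + (1/16)·log₂(1/16) + (1/4)·log₂(1/4) + (1/16)·log₂(1/16)]
  = 0.4238 + 0.2500 + 0.5000 + 0.2500
  = 1.4238 bits

I(A;B) = H(A) + H(B) - H(A,B)
  = 0.8960 + 0.5436 - 1.4238
  = 0.0158 bits

Right side, with H(A|B) computed directly from the conditional probabilities:
H(A|B) = -Σ P(A,B)·log₂ P(A|B), where P(A|B) = P(A,B) / P(B)
  (A=0,B=0): P(A|B) = (5/8)/(7/8) = 5/7;  -(5/8)·log₂(5/7) = 0.3034
  (A=0,B=1): P(A|B) = (1/16)/(1/8) = 1/2;  -(1/16)·log₂(1/2) = 0.0625
  (A=1,B=0): P(A|B) = (1/4)/(7/8) = 2/7;  -(1/4)·log₂(2/7) = 0.4518
  (A=1,B=1): P(A|B) = (1/16)/(1/8) = 1/2;  -(1/16)·log₂(1/2) = 0.0625
H(A|B) = 0.3034 + 0.0625 + 0.4518 + 0.0625
  = 0.8802 bits
H(A) - H(A|B) = 0.8960 - 0.8802 = 0.0158 bits

Both sides equal 0.0158 bits, so I(A;B) = H(A) - H(A|B) ✓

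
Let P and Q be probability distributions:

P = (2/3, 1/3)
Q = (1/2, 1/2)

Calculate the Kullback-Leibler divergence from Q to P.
D(P||Q) = Σ P(i) log₂(P(i)/Q(i))
  i=0: (2/3) × log₂((2/3)/(1/2)) = (2/3) × log₂(4/3) = 0.2767
  i=1: (1/3) × log₂((1/3)/(1/2)) = (1/3) × log₂(2/3) = -0.1950
D(P||Q) = 0.2767 - 0.1950
  = 0.0817 bits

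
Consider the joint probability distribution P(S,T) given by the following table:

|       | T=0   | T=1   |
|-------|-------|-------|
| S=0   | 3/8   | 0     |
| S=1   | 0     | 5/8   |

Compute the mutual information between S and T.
Marginal P(S) (row sums):
  P(S=0) = 3/8 + 0 = 3/8
  P(S=1) = 0 + 5/8 = 5/8
Marginal P(T) (column sums):
  P(T=0) = 3/8 + 0 = 3/8
  P(T=1) = 0 + 5/8 = 5/8

H(S) = -[(3/8)·log₂(3/8) + (5/8)·log₂(5/8)]
  = 0.5306 + 0.4238
  = 0.9544 bits
H(T) = -[(3/8)·log₂(3/8) + (5/8)·log₂(5/8)]
  = 0.5306 + 0.4238
  = 0.9544 bits
H(S,T) = -[(3/8)·log₂(3/8) + (5/8)·log₂(5/8)]
  = 0.5306 + 0.4238
  = 0.9544 bits

I(S;T) = H(S) + H(T) - H(S,T)
  = 0.9544 + 0.9544 - 0.9544
  = 0.9544 bits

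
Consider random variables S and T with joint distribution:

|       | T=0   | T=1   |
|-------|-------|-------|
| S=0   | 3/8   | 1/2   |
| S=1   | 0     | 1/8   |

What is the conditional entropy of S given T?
Marginal P(T) (column sums):
  P(T=0) = 3/8 + 0 = 3/8
  P(T=1) = 1/2 + 1/8 = 5/8

H(S|T) = -Σ P(S,T)·log₂ P(S|T), where P(S|T) = P(S,T) / P(T)
  (cells with P(S,T) = 0 contribute 0)
  (S=0,T=0): P(S|T) = (3/8)/(3/8) = 1;  -(3/8)·log₂(1) = 0.0000
  (S=0,T=1): P(S|T) = (1/2)/(5/8) = 4/5;  -(1/2)·log₂(4/5) = 0.1610
  (S=1,T=1): P(S|T) = (1/8)/(5/8) = 1/5;  -(1/8)·log₂(1/5) = 0.2902
H(S|T) = 0.0000 + 0.1610 + 0.2902
  = 0.4512 bits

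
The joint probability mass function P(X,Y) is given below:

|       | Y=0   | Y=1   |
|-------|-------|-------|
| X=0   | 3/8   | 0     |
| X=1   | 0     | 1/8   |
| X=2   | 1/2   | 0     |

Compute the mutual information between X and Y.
Marginal P(X) (row sums):
  P(X=0) = 3/8 + 0 = 3/8
  P(X=1) = 0 + 1/8 = 1/8
  P(X=2) = 1/2 + 0 = 1/2
Marginal P(Y) (column sums):
  P(Y=0) = 3/8 + 0 + 1/2 = 7/8
  P(Y=1) = 0 + 1/8 + 0 = 1/8

H(X) = -[(3/8)·log₂(3/8) + (1/8)·log₂(1/8) + (1/2)·log₂(1/2)]
  = 0.5306 + 0.3750 + 0.5000
  = 1.4056 bits
H(Y) = -[(7/8)·log₂(7/8) + (1/8)·log₂(1/8)]
  = 0.1686 + 0.3750
  = 0.5436 bits
H(X,Y) = -[(3/8)·log₂(3/8) + (1/8)·log₂(1/8) + (1/2)·log₂(1/2)]
  = 0.5306 + 0.3750 + 0.5000
  = 1.4056 bits

I(X;Y) = H(X) + H(Y) - H(X,Y)
  = 1.4056 + 0.5436 - 1.4056
  = 0.5436 bits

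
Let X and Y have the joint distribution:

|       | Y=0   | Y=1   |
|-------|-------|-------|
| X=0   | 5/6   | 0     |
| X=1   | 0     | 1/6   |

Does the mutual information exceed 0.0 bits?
Marginal P(X) (row sums):
  P(X=0) = 5/6 + 0 = 5/6
  P(X=1) = 0 + 1/6 = 1/6
Marginal P(Y) (column sums):
  P(Y=0) = 5/6 + 0 = 5/6
  P(Y=1) = 0 + 1/6 = 1/6

H(X) = -[(5/6)·log₂(5/6) + (1/6)·log₂(1/6)]
  = 0.2192 + 0.4308
  = 0.6500 bits
H(Y) = -[(5/6)·log₂(5/6) + (1/6)·log₂(1/6)]
  = 0.2192 + 0.4308
  = 0.6500 bits
H(X,Y) = -[(5/6)·log₂(5/6) + (1/6)·log₂(1/6)]
  = 0.2192 + 0.4308
  = 0.6500 bits

I(X;Y) = H(X) + H(Y) - H(X,Y)
  = 0.6500 + 0.6500 - 0.6500
  = 0.6500 bits

Yes. I(X;Y) = 0.6500 bits, which is > 0.0 bits.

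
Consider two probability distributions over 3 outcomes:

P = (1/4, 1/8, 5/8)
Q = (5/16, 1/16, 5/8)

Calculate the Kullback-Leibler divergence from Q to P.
D(P||Q) = Σ P(i) log₂(P(i)/Q(i))
  i=0: (1/4) × log₂((1/4)/(5/16)) = (1/4) × log₂(4/5) = -0.0805
  i=1: (1/8) × log₂((1/8)/(1/16)) = (1/8) × log₂(2) = 0.1250
  i=2: (5/8) × log₂((5/8)/(5/8)) = (5/8) × log₂(1) = 0.0000
D(P||Q) = -0.0805 + 0.1250 + 0.0000
  = 0.0445 bits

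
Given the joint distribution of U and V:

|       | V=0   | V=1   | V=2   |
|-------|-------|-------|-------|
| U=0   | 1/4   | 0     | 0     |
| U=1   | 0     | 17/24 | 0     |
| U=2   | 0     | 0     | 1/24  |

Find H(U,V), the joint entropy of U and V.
H(U,V) = -Σ P(U,V) log₂ P(U,V), summed over the non-zero cells:
H(U,V) = -[(1/4)·log₂(1/4) + (17/24)·log₂(17/24) + (1/24)·log₂(1/24)]
  = 0.5000 + 0.3524 + 0.1910
  = 1.0434 bits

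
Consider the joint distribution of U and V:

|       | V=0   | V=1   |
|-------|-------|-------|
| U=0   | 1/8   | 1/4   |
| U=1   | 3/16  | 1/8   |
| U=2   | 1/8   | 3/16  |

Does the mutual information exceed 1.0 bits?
Marginal P(U) (row sums):
  P(U=0) = 1/8 + 1/4 = 3/8
  P(U=1) = 3/16 + 1/8 = 5/16
  P(U=2) = 1/8 + 3/16 = 5/16
Marginal P(V) (column sums):
  P(V=0) = 1/8 + 3/16 + 1/8 = 7/16
  P(V=1) = 1/4 + 1/8 + 3/16 = 9/16

H(U) = -[(3/8)·log₂(3/8) + (5/16)·log₂(5/16) + (5/16)·log₂(5/16)]
  = 0.5306 + 0.5244 + 0.5244
  = 1.5794 bits
H(V) = -[(7/16)·log₂(7/16) + (9/16)·log₂(9/16)]
  = 0.5218 + 0.4669
  = 0.9887 bits
H(U,V) = -[(1/8)·log₂(1/8) + (1/4)·log₂(1/4) + (3/16)·log₂(3/16) + (1/8)·log₂(1/8) + (1/8)·log₂(1/8) + (3/16)·log₂(3/16)]
  = 0.3750 + 0.5000 + 0.4528 + 0.3750 + 0.3750 + 0.4528
  = 2.5306 bits

I(U;V) = H(U) + H(V) - H(U,V)
  = 1.5794 + 0.9887 - 2.5306
  = 0.0375 bits

No. I(U;V) = 0.0375 bits, which is ≤ 1.0 bits.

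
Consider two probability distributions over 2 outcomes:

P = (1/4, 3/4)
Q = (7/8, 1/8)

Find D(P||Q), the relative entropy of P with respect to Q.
D(P||Q) = Σ P(i) log₂(P(i)/Q(i))
  i=0: (1/4) × log₂((1/4)/(7/8)) = (1/4) × log₂(2/7) = -0.4518
  i=1: (3/4) × log₂((3/4)/(1/8)) = (3/4) × log₂(6) = 1.9387
D(P||Q) = -0.4518 + 1.9387
  = 1.4869 bits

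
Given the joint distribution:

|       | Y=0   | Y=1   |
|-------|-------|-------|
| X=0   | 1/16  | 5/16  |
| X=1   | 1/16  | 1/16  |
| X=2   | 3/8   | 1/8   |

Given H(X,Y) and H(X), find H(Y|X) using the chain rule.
From the chain rule: H(X,Y) = H(X) + H(Y|X)
Therefore: H(Y|X) = H(X,Y) - H(X)

H(X,Y) = -[(1/16)·log₂(1/16) + (5/16)·log₂(5/16) + (1/16)·log₂(1/16) + (1/16)·log₂(1/16) + (3/8)·log₂(3/8) + (1/8)·log₂(1/8)]
  = 0.2500 + 0.5244 + 0.2500 + 0.2500 + 0.5306 + 0.3750
  = 2.1800 bits
Marginal P(X) (row sums):
  P(X=0) = 1/16 + 5/16 = 3/8
  P(X=1) = 1/16 + 1/16 = 1/8
  P(X=2) = 3/8 + 1/8 = 1/2
H(X) = -[(3/8)·log₂(3/8) + (1/8)·log₂(1/8) + (1/2)·log₂(1/2)]
  = 0.5306 + 0.3750 + 0.5000
  = 1.4056 bits

H(Y|X) = 2.1800 - 1.4056 = 0.7744 bits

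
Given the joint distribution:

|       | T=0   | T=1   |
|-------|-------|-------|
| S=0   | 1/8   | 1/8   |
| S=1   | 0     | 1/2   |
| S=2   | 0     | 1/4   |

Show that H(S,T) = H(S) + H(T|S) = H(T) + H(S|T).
Marginal P(S) (row sums):
  P(S=0) = 1/8 + 1/8 = 1/4
  P(S=1) = 0 + 1/2 = 1/2
  P(S=2) = 0 + 1/4 = 1/4
Marginal P(T) (column sums):
  P(T=0) = 1/8 + 0 + 0 = 1/8
  P(T=1) = 1/8 + 1/2 + 1/4 = 7/8

Decomposition 1: H(S) + H(T|S)
H(S) = -[(1/4)·log₂(1/4) + (1/2)·log₂(1/2) + (1/4)·log₂(1/4)]
  = 0.5000 + 0.5000 + 0.5000
  = 1.5000 bits
H(T|S) = -Σ P(S,T)·log₂ P(T|S), where P(T|S) = P(S,T) / P(S)
  (cells with P(S,T) = 0 contribute 0)
  (S=0,T=0): P(T|S) = (1/8)/(1/4) = 1/2;  -(1/8)·log₂(1/2) = 0.1250
  (S=0,T=1): P(T|S) = (1/8)/(1/4) = 1/2;  -(1/8)·log₂(1/2) = 0.1250
  (S=1,T=1): P(T|S) = (1/2)/(1/2) = 1;  -(1/2)·log₂(1) = 0.0000
  (S=2,T=1): P(T|S) = (1/4)/(1/4) = 1;  -(1/4)·log₂(1) = 0.0000
H(T|S) = 0.1250 + 0.1250 + 0.0000 + 0.0000
  = 0.2500 bits
H(S) + H(T|S) = 1.5000 + 0.2500 = 1.7500 bits

Decomposition 2: H(T) + H(S|T)
H(T) = -[(1/8)·log₂(1/8) + (7/8)·log₂(7/8)]
  = 0.3750 + 0.1686
  = 0.5436 bits
H(S|T) = -Σ P(S,T)·log₂ P(S|T), where P(S|T) = P(S,T) / P(T)
  (cells with P(S,T) = 0 contribute 0)
  (S=0,T=0): P(S|T) = (1/8)/(1/8) = 1;  -(1/8)·log₂(1) = 0.0000
  (S=0,T=1): P(S|T) = (1/8)/(7/8) = 1/7;  -(1/8)·log₂(1/7) = 0.3509
  (S=1,T=1): P(S|T) = (1/2)/(7/8) = 4/7;  -(1/2)·log₂(4/7) = 0.4037
  (S=2,T=1): P(S|T) = (1/4)/(7/8) = 2/7;  -(1/4)·log₂(2/7) = 0.4518
H(S|T) = 0.0000 + 0.3509 + 0.4037 + 0.4518
  = 1.2064 bits
H(T) + H(S|T) = 0.5436 + 1.2064 = 1.7500 bits

Direct computation of the joint entropy:
H(S,T) = -[(1/8)·log₂(1/8) + (1/8)·log₂(1/8) + (1/2)·log₂(1/2) + (1/4)·log₂(1/4)]
  = 0.3750 + 0.3750 + 0.5000 + 0.5000
  = 1.7500 bits

All three agree: H(S,T) = 1.7500 bits ✓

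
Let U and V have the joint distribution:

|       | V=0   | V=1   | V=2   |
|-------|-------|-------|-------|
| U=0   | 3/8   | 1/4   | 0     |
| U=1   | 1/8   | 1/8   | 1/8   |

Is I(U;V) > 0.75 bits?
Marginal P(U) (row sums):
  P(U=0) = 3/8 + 1/4 + 0 = 5/8
  P(U=1) = 1/8 + 1/8 + 1/8 = 3/8
Marginal P(V) (column sums):
  P(V=0) = 3/8 + 1/8 = 1/2
  P(V=1) = 1/4 + 1/8 = 3/8
  P(V=2) = 0 + 1/8 = 1/8

H(U) = -[(5/8)·log₂(5/8) + (3/8)·log₂(3/8)]
  = 0.4238 + 0.5306
  = 0.9544 bits
H(V) = -[(1/2)·log₂(1/2) + (3/8)·log₂(3/8) + (1/8)·log₂(1/8)]
  = 0.5000 + 0.5306 + 0.3750
  = 1.4056 bits
H(U,V) = -[(3/8)·log₂(3/8) + (1/4)·log₂(1/4) + (1/8)·log₂(1/8) + (1/8)·log₂(1/8) + (1/8)·log₂(1/8)]
  = 0.5306 + 0.5000 + 0.3750 + 0.3750 + 0.3750
  = 2.1556 bits

I(U;V) = H(U) + H(V) - H(U,V)
  = 0.9544 + 1.4056 - 2.1556
  = 0.2044 bits

No. I(U;V) = 0.2044 bits, which is ≤ 0.75 bits.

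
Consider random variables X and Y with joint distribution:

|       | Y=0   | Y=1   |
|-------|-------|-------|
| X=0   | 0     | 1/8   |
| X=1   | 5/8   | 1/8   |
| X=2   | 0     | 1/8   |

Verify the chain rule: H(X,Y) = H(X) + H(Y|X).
Left side:
H(X,Y) = -[(1/8)·log₂(1/8) + (5/8)·log₂(5/8) + (1/8)·log₂(1/8) + (1/8)·log₂(1/8)]
  = 0.3750 + 0.4238 + 0.3750 + 0.3750
  = 1.5488 bits

Right side:
Marginal P(X) (row sums):
  P(X=0) = 0 + 1/8 = 1/8
  P(X=1) = 5/8 + 1/8 = 3/4
  P(X=2) = 0 + 1/8 = 1/8
H(X) = -[(1/8)·log₂(1/8) + (3/4)·log₂(3/4) + (1/8)·log₂(1/8)]
  = 0.3750 + 0.3113 + 0.3750
  = 1.0613 bits
H(Y|X) = -Σ P(X,Y)·log₂ P(Y|X), where P(Y|X) = P(X,Y) / P(X)
  (cells with P(X,Y) = 0 contribute 0)
  (X=0,Y=1): P(Y|X) = (1/8)/(1/8) = 1;  -(1/8)·log₂(1) = 0.0000
  (X=1,Y=0): P(Y|X) = (5/8)/(3/4) = 5/6;  -(5/8)·log₂(5/6) = 0.1644
  (X=1,Y=1): P(Y|X) = (1/8)/(3/4) = 1/6;  -(1/8)·log₂(1/6) = 0.3231
  (X=2,Y=1): P(Y|X) = (1/8)/(1/8) = 1;  -(1/8)·log₂(1) = 0.0000
H(Y|X) = 0.0000 + 0.1644 + 0.3231 + 0.0000
  = 0.4875 bits
H(X) + H(Y|X) = 1.0613 + 0.4875 = 1.5488 bits

Both sides equal 1.5488 bits, so the chain rule holds ✓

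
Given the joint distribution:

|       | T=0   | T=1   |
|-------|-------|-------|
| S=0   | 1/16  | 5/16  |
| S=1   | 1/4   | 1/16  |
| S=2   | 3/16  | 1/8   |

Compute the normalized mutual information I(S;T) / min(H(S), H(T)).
Marginal P(S) (row sums):
  P(S=0) = 1/16 + 5/16 = 3/8
  P(S=1) = 1/4 + 1/16 = 5/16
  P(S=2) = 3/16 + 1/8 = 5/16
Marginal P(T) (column sums):
  P(T=0) = 1/16 + 1/4 + 3/16 = 1/2
  P(T=1) = 5/16 + 1/16 + 1/8 = 1/2

H(S) = -[(3/8)·log₂(3/8) + (5/16)·log₂(5/16) + (5/16)·log₂(5/16)]
  = 0.5306 + 0.5244 + 0.5244
  = 1.5794 bits
H(T) = -[(1/2)·log₂(1/2) + (1/2)·log₂(1/2)]
  = 0.5000 + 0.5000
  = 1.0000 bits
H(S,T) = -[(1/16)·log₂(1/16) + (5/16)·log₂(5/16) + (1/4)·log₂(1/4) + (1/16)·log₂(1/16) + (3/16)·log₂(3/16) + (1/8)·log₂(1/8)]
  = 0.2500 + 0.5244 + 0.5000 + 0.2500 + 0.4528 + 0.3750
  = 2.3522 bits

I(S;T) = H(S) + H(T) - H(S,T)
  = 1.5794 + 1.0000 - 2.3522
  = 0.2272 bits

min(H(S), H(T)) = min(1.5794, 1.0000) = 1.0000 bits
Normalized MI = 0.2272 / 1.0000 = 0.2272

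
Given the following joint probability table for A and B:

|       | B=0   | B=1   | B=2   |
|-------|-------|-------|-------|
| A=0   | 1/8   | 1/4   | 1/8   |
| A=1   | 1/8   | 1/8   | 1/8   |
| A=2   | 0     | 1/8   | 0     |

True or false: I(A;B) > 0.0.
Marginal P(A) (row sums):
  P(A=0) = 1/8 + 1/4 + 1/8 = 1/2
  P(A=1) = 1/8 + 1/8 + 1/8 = 3/8
  P(A=2) = 0 + 1/8 + 0 = 1/8
Marginal P(B) (column sums):
  P(B=0) = 1/8 + 1/8 + 0 = 1/4
  P(B=1) = 1/4 + 1/8 + 1/8 = 1/2
  P(B=2) = 1/8 + 1/8 + 0 = 1/4

H(A) = -[(1/2)·log₂(1/2) + (3/8)·log₂(3/8) + (1/8)·log₂(1/8)]
  = 0.5000 + 0.5306 + 0.3750
  = 1.4056 bits
H(B) = -[(1/4)·log₂(1/4) + (1/2)·log₂(1/2) + (1/4)·log₂(1/4)]
  = 0.5000 + 0.5000 + 0.5000
  = 1.5000 bits
H(A,B) = -[(1/8)·log₂(1/8) + (1/4)·log₂(1/4) + (1/8)·log₂(1/8) + (1/8)·log₂(1/8) + (1/8)·log₂(1/8) + (1/8)·log₂(1/8) + (1/8)·log₂(1/8)]
  = 0.3750 + 0.5000 + 0.3750 + 0.3750 + 0.3750 + 0.3750 + 0.3750
  = 2.7500 bits

I(A;B) = H(A) + H(B) - H(A,B)
  = 1.4056 + 1.5000 - 2.7500
  = 0.1556 bits

True. I(A;B) = 0.1556 bits, which is > 0.0 bits.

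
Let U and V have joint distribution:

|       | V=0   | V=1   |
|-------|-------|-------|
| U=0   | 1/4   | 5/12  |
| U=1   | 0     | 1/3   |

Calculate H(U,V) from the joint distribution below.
H(U,V) = -Σ P(U,V) log₂ P(U,V), summed over the non-zero cells:
H(U,V) = -[(1/4)·log₂(1/4) + (5/12)·log₂(5/12) + (1/3)·log₂(1/3)]
  = 0.5000 + 0.5263 + 0.5283
  = 1.5546 bits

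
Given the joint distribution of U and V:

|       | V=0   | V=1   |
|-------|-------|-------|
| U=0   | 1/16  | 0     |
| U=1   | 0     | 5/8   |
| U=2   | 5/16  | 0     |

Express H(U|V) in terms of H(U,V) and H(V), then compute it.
H(U|V) = H(U,V) - H(V)

Marginal P(V) (column sums):
  P(V=0) = 1/16 + 0 + 5/16 = 3/8
  P(V=1) = 0 + 5/8 + 0 = 5/8

H(U,V) = -[(1/16)·log₂(1/16) + (5/8)·log₂(5/8) + (5/16)·log₂(5/16)]
  = 0.2500 + 0.4238 + 0.5244
  = 1.1982 bits
H(V) = -[(3/8)·log₂(3/8) + (5/8)·log₂(5/8)]
  = 0.5306 + 0.4238
  = 0.9544 bits

H(U|V) = 1.1982 - 0.9544 = 0.2438 bits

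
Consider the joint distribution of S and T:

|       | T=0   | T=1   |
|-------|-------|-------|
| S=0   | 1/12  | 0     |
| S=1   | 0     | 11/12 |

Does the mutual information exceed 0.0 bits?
Marginal P(S) (row sums):
  P(S=0) = 1/12 + 0 = 1/12
  P(S=1) = 0 + 11/12 = 11/12
Marginal P(T) (column sums):
  P(T=0) = 1/12 + 0 = 1/12
  P(T=1) = 0 + 11/12 = 11/12

H(S) = -[(1/12)·log₂(1/12) + (11/12)·log₂(11/12)]
  = 0.2987 + 0.1151
  = 0.4138 bits
H(T) = -[(1/12)·log₂(1/12) + (11/12)·log₂(11/12)]
  = 0.2987 + 0.1151
  = 0.4138 bits
H(S,T) = -[(1/12)·log₂(1/12) + (11/12)·log₂(11/12)]
  = 0.2987 + 0.1151
  = 0.4138 bits

I(S;T) = H(S) + H(T) - H(S,T)
  = 0.4138 + 0.4138 - 0.4138
  = 0.4138 bits

Yes. I(S;T) = 0.4138 bits, which is > 0.0 bits.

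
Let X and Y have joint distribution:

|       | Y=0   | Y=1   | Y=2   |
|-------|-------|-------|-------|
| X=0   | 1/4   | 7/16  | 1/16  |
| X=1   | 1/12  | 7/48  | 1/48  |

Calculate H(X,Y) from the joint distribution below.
H(X,Y) = -Σ P(X,Y) log₂ P(X,Y), summed over the non-zero cells:
H(X,Y) = -[(1/4)·log₂(1/4) + (7/16)·log₂(7/16) + (1/16)·log₂(1/16) + (1/12)·log₂(1/12) + (7/48)·log₂(7/48) + (1/48)·log₂(1/48)]
  = 0.5000 + 0.5218 + 0.2500 + 0.2987 + 0.4051 + 0.1164
  = 2.0920 bits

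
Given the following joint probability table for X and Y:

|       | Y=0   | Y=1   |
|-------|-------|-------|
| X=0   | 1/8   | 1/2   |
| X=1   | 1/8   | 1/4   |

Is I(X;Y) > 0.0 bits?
Marginal P(X) (row sums):
  P(X=0) = 1/8 + 1/2 = 5/8
  P(X=1) = 1/8 + 1/4 = 3/8
Marginal P(Y) (column sums):
  P(Y=0) = 1/8 + 1/8 = 1/4
  P(Y=1) = 1/2 + 1/4 = 3/4

H(X) = -[(5/8)·log₂(5/8) + (3/8)·log₂(3/8)]
  = 0.4238 + 0.5306
  = 0.9544 bits
H(Y) = -[(1/4)·log₂(1/4) + (3/4)·log₂(3/4)]
  = 0.5000 + 0.3113
  = 0.8113 bits
H(X,Y) = -[(1/8)·log₂(1/8) + (1/2)·log₂(1/2) + (1/8)·log₂(1/8) + (1/4)·log₂(1/4)]
  = 0.3750 + 0.5000 + 0.3750 + 0.5000
  = 1.7500 bits

I(X;Y) = H(X) + H(Y) - H(X,Y)
  = 0.9544 + 0.8113 - 1.7500
  = 0.0157 bits

Yes. I(X;Y) = 0.0157 bits, which is > 0.0 bits.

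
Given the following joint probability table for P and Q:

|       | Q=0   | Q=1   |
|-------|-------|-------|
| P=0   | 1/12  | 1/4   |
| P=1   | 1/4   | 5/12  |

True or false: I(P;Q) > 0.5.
Marginal P(P) (row sums):
  P(P=0) = 1/12 + 1/4 = 1/3
  P(P=1) = 1/4 + 5/12 = 2/3
Marginal P(Q) (column sums):
  P(Q=0) = 1/12 + 1/4 = 1/3
  P(Q=1) = 1/4 + 5/12 = 2/3

H(P) = -[(1/3)·log₂(1/3) + (2/3)·log₂(2/3)]
  = 0.5283 + 0.3900
  = 0.9183 bits
H(Q) = -[(1/3)·log₂(1/3) + (2/3)·log₂(2/3)]
  = 0.5283 + 0.3900
  = 0.9183 bits
H(P,Q) = -[(1/12)·log₂(1/12) + (1/4)·log₂(1/4) + (1/4)·log₂(1/4) + (5/12)·log₂(5/12)]
  = 0.2987 + 0.5000 + 0.5000 + 0.5263
  = 1.8250 bits

I(P;Q) = H(P) + H(Q) - H(P,Q)
  = 0.9183 + 0.9183 - 1.8250
  = 0.0116 bits

False. I(P;Q) = 0.0116 bits, which is ≤ 0.5 bits.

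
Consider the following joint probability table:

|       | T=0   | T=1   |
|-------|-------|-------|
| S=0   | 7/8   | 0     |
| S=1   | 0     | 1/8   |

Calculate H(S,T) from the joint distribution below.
H(S,T) = -Σ P(S,T) log₂ P(S,T), summed over the non-zero cells:
H(S,T) = -[(7/8)·log₂(7/8) + (1/8)·log₂(1/8)]
  = 0.1686 + 0.3750
  = 0.5436 bits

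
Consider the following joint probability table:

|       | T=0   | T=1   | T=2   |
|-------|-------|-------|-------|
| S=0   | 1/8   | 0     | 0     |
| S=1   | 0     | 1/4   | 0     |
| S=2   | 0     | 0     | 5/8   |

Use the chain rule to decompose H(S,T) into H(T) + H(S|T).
By the chain rule: H(S,T) = H(T) + H(S|T)

Marginal P(T) (column sums):
  P(T=0) = 1/8 + 0 + 0 = 1/8
  P(T=1) = 0 + 1/4 + 0 = 1/4
  P(T=2) = 0 + 0 + 5/8 = 5/8
H(T) = -[(1/8)·log₂(1/8) + (1/4)·log₂(1/4) + (5/8)·log₂(5/8)]
  = 0.3750 + 0.5000 + 0.4238
  = 1.2988 bits
H(S|T) = -Σ P(S,T)·log₂ P(S|T), where P(S|T) = P(S,T) / P(T)
  (cells with P(S,T) = 0 contribute 0)
  (S=0,T=0): P(S|T) = (1/8)/(1/8) = 1;  -(1/8)·log₂(1) = 0.0000
  (S=1,T=1): P(S|T) = (1/4)/(1/4) = 1;  -(1/4)·log₂(1) = 0.0000
  (S=2,T=2): P(S|T) = (5/8)/(5/8) = 1;  -(5/8)·log₂(1) = 0.0000
H(S|T) = 0.0000 + 0.0000 + 0.0000
  = 0.0000 bits

H(S,T) = H(T) + H(S|T) = 1.2988 + 0.0000 = 1.2988 bits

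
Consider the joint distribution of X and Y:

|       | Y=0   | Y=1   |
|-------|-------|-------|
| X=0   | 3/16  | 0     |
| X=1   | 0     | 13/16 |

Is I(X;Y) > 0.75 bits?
Marginal P(X) (row sums):
  P(X=0) = 3/16 + 0 = 3/16
  P(X=1) = 0 + 13/16 = 13/16
Marginal P(Y) (column sums):
  P(Y=0) = 3/16 + 0 = 3/16
  P(Y=1) = 0 + 13/16 = 13/16

H(X) = -[(3/16)·log₂(3/16) + (13/16)·log₂(13/16)]
  = 0.4528 + 0.2434
  = 0.6962 bits
H(Y) = -[(3/16)·log₂(3/16) + (13/16)·log₂(13/16)]
  = 0.4528 + 0.2434
  = 0.6962 bits
H(X,Y) = -[(3/16)·log₂(3/16) + (13/16)·log₂(13/16)]
  = 0.4528 + 0.2434
  = 0.6962 bits

I(X;Y) = H(X) + H(Y) - H(X,Y)
  = 0.6962 + 0.6962 - 0.6962
  = 0.6962 bits

No. I(X;Y) = 0.6962 bits, which is ≤ 0.75 bits.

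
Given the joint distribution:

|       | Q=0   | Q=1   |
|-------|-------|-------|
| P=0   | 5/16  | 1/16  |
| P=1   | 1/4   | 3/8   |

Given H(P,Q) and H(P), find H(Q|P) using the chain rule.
From the chain rule: H(P,Q) = H(P) + H(Q|P)
Therefore: H(Q|P) = H(P,Q) - H(P)

H(P,Q) = -[(5/16)·log₂(5/16) + (1/16)·log₂(1/16) + (1/4)·log₂(1/4) + (3/8)·log₂(3/8)]
  = 0.5244 + 0.2500 + 0.5000 + 0.5306
  = 1.8050 bits
Marginal P(P) (row sums):
  P(P=0) = 5/16 + 1/16 = 3/8
  P(P=1) = 1/4 + 3/8 = 5/8
H(P) = -[(3/8)·log₂(3/8) + (5/8)·log₂(5/8)]
  = 0.5306 + 0.4238
  = 0.9544 bits

H(Q|P) = 1.8050 - 0.9544 = 0.8506 bits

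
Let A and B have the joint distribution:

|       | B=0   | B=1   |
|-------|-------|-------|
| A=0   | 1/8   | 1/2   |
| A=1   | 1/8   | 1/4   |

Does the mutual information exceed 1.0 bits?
Marginal P(A) (row sums):
  P(A=0) = 1/8 + 1/2 = 5/8
  P(A=1) = 1/8 + 1/4 = 3/8
Marginal P(B) (column sums):
  P(B=0) = 1/8 + 1/8 = 1/4
  P(B=1) = 1/2 + 1/4 = 3/4

H(A) = -[(5/8)·log₂(5/8) + (3/8)·log₂(3/8)]
  = 0.4238 + 0.5306
  = 0.9544 bits
H(B) = -[(1/4)·log₂(1/4) + (3/4)·log₂(3/4)]
  = 0.5000 + 0.3113
  = 0.8113 bits
H(A,B) = -[(1/8)·log₂(1/8) + (1/2)·log₂(1/2) + (1/8)·log₂(1/8) + (1/4)·log₂(1/4)]
  = 0.3750 + 0.5000 + 0.3750 + 0.5000
  = 1.7500 bits

I(A;B) = H(A) + H(B) - H(A,B)
  = 0.9544 + 0.8113 - 1.7500
  = 0.0157 bits

No. I(A;B) = 0.0157 bits, which is ≤ 1.0 bits.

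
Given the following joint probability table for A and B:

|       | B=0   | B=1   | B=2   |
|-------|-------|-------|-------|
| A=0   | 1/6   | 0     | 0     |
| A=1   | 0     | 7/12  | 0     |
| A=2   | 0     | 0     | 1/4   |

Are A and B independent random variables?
Marginal P(A) (row sums):
  P(A=0) = 1/6 + 0 + 0 = 1/6
  P(A=1) = 0 + 7/12 + 0 = 7/12
  P(A=2) = 0 + 0 + 1/4 = 1/4
Marginal P(B) (column sums):
  P(B=0) = 1/6 + 0 + 0 = 1/6
  P(B=1) = 0 + 7/12 + 0 = 7/12
  P(B=2) = 0 + 0 + 1/4 = 1/4

A and B are independent iff P(A=i,B=j) = P(A=i)·P(B=j) for every cell.
  P(A=0)·P(B=0) = 1/6 × 1/6 = 1/36, but P(A=0,B=0) = 1/6 ✗

No, A and B are not independent. Quantitatively, I(A;B) > 0:

H(A) = -[(1/6)·log₂(1/6) + (7/12)·log₂(7/12) + (1/4)·log₂(1/4)]
  = 0.4308 + 0.4536 + 0.5000
  = 1.3844 bits
H(B) = -[(1/6)·log₂(1/6) + (7/12)·log₂(7/12) + (1/4)·log₂(1/4)]
  = 0.4308 + 0.4536 + 0.5000
  = 1.3844 bits
H(A,B) = -[(1/6)·log₂(1/6) + (7/12)·log₂(7/12) + (1/4)·log₂(1/4)]
  = 0.4308 + 0.4536 + 0.5000
  = 1.3844 bits
I(A;B) = H(A) + H(B) - H(A,B) = 1.3844 + 1.3844 - 1.3844 = 1.3844 bits > 0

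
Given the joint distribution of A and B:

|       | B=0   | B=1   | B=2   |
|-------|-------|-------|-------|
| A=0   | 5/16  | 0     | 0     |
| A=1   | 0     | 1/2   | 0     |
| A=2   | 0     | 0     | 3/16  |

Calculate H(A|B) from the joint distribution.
Marginal P(B) (column sums):
  P(B=0) = 5/16 + 0 + 0 = 5/16
  P(B=1) = 0 + 1/2 + 0 = 1/2
  P(B=2) = 0 + 0 + 3/16 = 3/16

H(A|B) = -Σ P(A,B)·log₂ P(A|B), where P(A|B) = P(A,B) / P(B)
  (cells with P(A,B) = 0 contribute 0)
  (A=0,B=0): P(A|B) = (5/16)/(5/16) = 1;  -(5/16)·log₂(1) = 0.0000
  (A=1,B=1): P(A|B) = (1/2)/(1/2) = 1;  -(1/2)·log₂(1) = 0.0000
  (A=2,B=2): P(A|B) = (3/16)/(3/16) = 1;  -(3/16)·log₂(1) = 0.0000
H(A|B) = 0.0000 + 0.0000 + 0.0000
  = 0.0000 bits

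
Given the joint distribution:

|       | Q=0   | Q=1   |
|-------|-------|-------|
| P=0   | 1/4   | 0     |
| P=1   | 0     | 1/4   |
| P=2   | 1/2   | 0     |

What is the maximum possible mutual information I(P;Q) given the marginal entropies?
The upper bound on mutual information is I(P;Q) ≤ min(H(P), H(Q)).

Marginal P(P) (row sums):
  P(P=0) = 1/4 + 0 = 1/4
  P(P=1) = 0 + 1/4 = 1/4
  P(P=2) = 1/2 + 0 = 1/2
Marginal P(Q) (column sums):
  P(Q=0) = 1/4 + 0 + 1/2 = 3/4
  P(Q=1) = 0 + 1/4 + 0 = 1/4

H(P) = -[(1/4)·log₂(1/4) + (1/4)·log₂(1/4) + (1/2)·log₂(1/2)]
  = 0.5000 + 0.5000 + 0.5000
  = 1.5000 bits
H(Q) = -[(3/4)·log₂(3/4) + (1/4)·log₂(1/4)]
  = 0.3113 + 0.5000
  = 0.8113 bits

Maximum possible I(P;Q) = min(1.5000, 0.8113) = 0.8113 bits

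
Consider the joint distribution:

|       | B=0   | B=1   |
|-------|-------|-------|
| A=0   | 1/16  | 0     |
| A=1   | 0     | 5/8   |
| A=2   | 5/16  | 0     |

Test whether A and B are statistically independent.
Marginal P(A) (row sums):
  P(A=0) = 1/16 + 0 = 1/16
  P(A=1) = 0 + 5/8 = 5/8
  P(A=2) = 5/16 + 0 = 5/16
Marginal P(B) (column sums):
  P(B=0) = 1/16 + 0 + 5/16 = 3/8
  P(B=1) = 0 + 5/8 + 0 = 5/8

A and B are independent iff P(A=i,B=j) = P(A=i)·P(B=j) for every cell.
  P(A=0)·P(B=0) = 1/16 × 3/8 = 3/128, but P(A=0,B=0) = 1/16 ✗

No, A and B are not independent. Quantitatively, I(A;B) > 0:

H(A) = -[(1/16)·log₂(1/16) + (5/8)·log₂(5/8) + (5/16)·log₂(5/16)]
  = 0.2500 + 0.4238 + 0.5244
  = 1.1982 bits
H(B) = -[(3/8)·log₂(3/8) + (5/8)·log₂(5/8)]
  = 0.5306 + 0.4238
  = 0.9544 bits
H(A,B) = -[(1/16)·log₂(1/16) + (5/8)·log₂(5/8) + (5/16)·log₂(5/16)]
  = 0.2500 + 0.4238 + 0.5244
  = 1.1982 bits
I(A;B) = H(A) + H(B) - H(A,B) = 1.1982 + 0.9544 - 1.1982 = 0.9544 bits > 0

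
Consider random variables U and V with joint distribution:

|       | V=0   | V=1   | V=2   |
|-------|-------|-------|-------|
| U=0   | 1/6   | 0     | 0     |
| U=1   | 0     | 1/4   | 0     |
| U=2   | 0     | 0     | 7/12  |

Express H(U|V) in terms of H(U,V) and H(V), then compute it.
H(U|V) = H(U,V) - H(V)

Marginal P(V) (column sums):
  P(V=0) = 1/6 + 0 + 0 = 1/6
  P(V=1) = 0 + 1/4 + 0 = 1/4
  P(V=2) = 0 + 0 + 7/12 = 7/12

H(U,V) = -[(1/6)·log₂(1/6) + (1/4)·log₂(1/4) + (7/12)·log₂(7/12)]
  = 0.4308 + 0.5000 + 0.4536
  = 1.3844 bits
H(V) = -[(1/6)·log₂(1/6) + (1/4)·log₂(1/4) + (7/12)·log₂(7/12)]
  = 0.4308 + 0.5000 + 0.4536
  = 1.3844 bits

H(U|V) = 1.3844 - 1.3844 = 0.0000 bits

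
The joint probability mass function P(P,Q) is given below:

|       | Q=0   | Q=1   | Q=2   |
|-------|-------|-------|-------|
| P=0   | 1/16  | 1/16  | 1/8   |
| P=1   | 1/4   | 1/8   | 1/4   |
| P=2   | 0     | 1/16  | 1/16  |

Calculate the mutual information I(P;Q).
Marginal P(P) (row sums):
  P(P=0) = 1/16 + 1/16 + 1/8 = 1/4
  P(P=1) = 1/4 + 1/8 + 1/4 = 5/8
  P(P=2) = 0 + 1/16 + 1/16 = 1/8
Marginal P(Q) (column sums):
  P(Q=0) = 1/16 + 1/4 + 0 = 5/16
  P(Q=1) = 1/16 + 1/8 + 1/16 = 1/4
  P(Q=2) = 1/8 + 1/4 + 1/16 = 7/16

H(P) = -[(1/4)·log₂(1/4) + (5/8)·log₂(5/8) + (1/8)·log₂(1/8)]
  = 0.5000 + 0.4238 + 0.3750
  = 1.2988 bits
H(Q) = -[(5/16)·log₂(5/16) + (1/4)·log₂(1/4) + (7/16)·log₂(7/16)]
  = 0.5244 + 0.5000 + 0.5218
  = 1.5462 bits
H(P,Q) = -[(1/16)·log₂(1/16) + (1/16)·log₂(1/16) + (1/8)·log₂(1/8) + (1/4)·log₂(1/4) + (1/8)·log₂(1/8) + (1/4)·log₂(1/4) + (1/16)·log₂(1/16) + (1/16)·log₂(1/16)]
  = 0.2500 + 0.2500 + 0.3750 + 0.5000 + 0.3750 + 0.5000 + 0.2500 + 0.2500
  = 2.7500 bits

I(P;Q) = H(P) + H(Q) - H(P,Q)
  = 1.2988 + 1.5462 - 2.7500
  = 0.0950 bits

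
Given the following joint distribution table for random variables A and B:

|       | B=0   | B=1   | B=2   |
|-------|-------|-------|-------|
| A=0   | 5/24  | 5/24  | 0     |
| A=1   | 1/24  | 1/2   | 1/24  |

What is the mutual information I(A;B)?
Marginal P(A) (row sums):
  P(A=0) = 5/24 + 5/24 + 0 = 5/12
  P(A=1) = 1/24 + 1/2 + 1/24 = 7/12
Marginal P(B) (column sums):
  P(B=0) = 5/24 + 1/24 = 1/4
  P(B=1) = 5/24 + 1/2 = 17/24
  P(B=2) = 0 + 1/24 = 1/24

H(A) = -[(5/12)·log₂(5/12) + (7/12)·log₂(7/12)]
  = 0.5263 + 0.4536
  = 0.9799 bits
H(B) = -[(1/4)·log₂(1/4) + (17/24)·log₂(17/24) + (1/24)·log₂(1/24)]
  = 0.5000 + 0.3524 + 0.1910
  = 1.0434 bits
H(A,B) = -[(5/24)·log₂(5/24) + (5/24)·log₂(5/24) + (1/24)·log₂(1/24) + (1/2)·log₂(1/2) + (1/24)·log₂(1/24)]
  = 0.4715 + 0.4715 + 0.1910 + 0.5000 + 0.1910
  = 1.8250 bits

I(A;B) = H(A) + H(B) - H(A,B)
  = 0.9799 + 1.0434 - 1.8250
  = 0.1983 bits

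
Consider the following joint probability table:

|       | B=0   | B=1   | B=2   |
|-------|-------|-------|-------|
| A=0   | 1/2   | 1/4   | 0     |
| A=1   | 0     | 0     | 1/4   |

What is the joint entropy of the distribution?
H(A,B) = -Σ P(A,B) log₂ P(A,B), summed over the non-zero cells:
H(A,B) = -[(1/2)·log₂(1/2) + (1/4)·log₂(1/4) + (1/4)·log₂(1/4)]
  = 0.5000 + 0.5000 + 0.5000
  = 1.5000 bits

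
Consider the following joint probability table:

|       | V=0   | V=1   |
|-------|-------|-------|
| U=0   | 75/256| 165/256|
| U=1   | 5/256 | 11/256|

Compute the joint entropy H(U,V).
H(U,V) = -Σ P(U,V) log₂ P(U,V), summed over the non-zero cells:
H(U,V) = -[(75/256)·log₂(75/256) + (165/256)·log₂(165/256) + (5/256)·log₂(5/256) + (11/256)·log₂(11/256)]
  = 0.5189 + 0.4084 + 0.1109 + 0.1951
  = 1.2333 bits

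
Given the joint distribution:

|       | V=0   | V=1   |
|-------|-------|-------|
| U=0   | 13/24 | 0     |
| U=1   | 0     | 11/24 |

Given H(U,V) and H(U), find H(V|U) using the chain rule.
From the chain rule: H(U,V) = H(U) + H(V|U)
Therefore: H(V|U) = H(U,V) - H(U)

H(U,V) = -[(13/24)·log₂(13/24) + (11/24)·log₂(11/24)]
  = 0.4791 + 0.5159
  = 0.9950 bits
Marginal P(U) (row sums):
  P(U=0) = 13/24 + 0 = 13/24
  P(U=1) = 0 + 11/24 = 11/24
H(U) = -[(13/24)·log₂(13/24) + (11/24)·log₂(11/24)]
  = 0.4791 + 0.5159
  = 0.9950 bits

H(V|U) = 0.9950 - 0.9950 = 0.0000 bits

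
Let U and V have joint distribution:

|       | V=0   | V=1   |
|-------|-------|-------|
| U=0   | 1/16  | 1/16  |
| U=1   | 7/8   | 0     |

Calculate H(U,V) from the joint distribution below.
H(U,V) = -Σ P(U,V) log₂ P(U,V), summed over the non-zero cells:
H(U,V) = -[(1/16)·log₂(1/16) + (1/16)·log₂(1/16) + (7/8)·log₂(7/8)]
  = 0.2500 + 0.2500 + 0.1686
  = 0.6686 bits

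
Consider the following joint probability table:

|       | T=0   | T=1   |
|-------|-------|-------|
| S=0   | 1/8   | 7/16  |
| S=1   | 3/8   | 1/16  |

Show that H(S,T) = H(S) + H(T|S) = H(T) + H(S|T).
Marginal P(S) (row sums):
  P(S=0) = 1/8 + 7/16 = 9/16
  P(S=1) = 3/8 + 1/16 = 7/16
Marginal P(T) (column sums):
  P(T=0) = 1/8 + 3/8 = 1/2
  P(T=1) = 7/16 + 1/16 = 1/2

Decomposition 1: H(S) + H(T|S)
H(S) = -[(9/16)·log₂(9/16) + (7/16)·log₂(7/16)]
  = 0.4669 + 0.5218
  = 0.9887 bits
H(T|S) = -Σ P(S,T)·log₂ P(T|S), where P(T|S) = P(S,T) / P(S)
  (S=0,T=0): P(T|S) = (1/8)/(9/16) = 2/9;  -(1/8)·log₂(2/9) = 0.2712
  (S=0,T=1): P(T|S) = (7/16)/(9/16) = 7/9;  -(7/16)·log₂(7/9) = 0.1586
  (S=1,T=0): P(T|S) = (3/8)/(7/16) = 6/7;  -(3/8)·log₂(6/7) = 0.0834
  (S=1,T=1): P(T|S) = (1/16)/(7/16) = 1/7;  -(1/16)·log₂(1/7) = 0.1755
H(T|S) = 0.2712 + 0.1586 + 0.0834 + 0.1755
  = 0.6887 bits
H(S) + H(T|S) = 0.9887 + 0.6887 = 1.6774 bits

Decomposition 2: H(T) + H(S|T)
H(T) = -[(1/2)·log₂(1/2) + (1/2)·log₂(1/2)]
  = 0.5000 + 0.5000
  = 1.0000 bits
H(S|T) = -Σ P(S,T)·log₂ P(S|T), where P(S|T) = P(S,T) / P(T)
  (S=0,T=0): P(S|T) = (1/8)/(1/2) = 1/4;  -(1/8)·log₂(1/4) = 0.2500
  (S=0,T=1): P(S|T) = (7/16)/(1/2) = 7/8;  -(7/16)·log₂(7/8) = 0.0843
  (S=1,T=0): P(S|T) = (3/8)/(1/2) = 3/4;  -(3/8)·log₂(3/4) = 0.1556
  (S=1,T=1): P(S|T) = (1/16)/(1/2) = 1/8;  -(1/16)·log₂(1/8) = 0.1875
H(S|T) = 0.2500 + 0.0843 + 0.1556 + 0.1875
  = 0.6774 bits
H(T) + H(S|T) = 1.0000 + 0.6774 = 1.6774 bits

Direct computation of the joint entropy:
H(S,T) = -[(1/8)·log₂(1/8) + (7/16)·log₂(7/16) + (3/8)·log₂(3/8) + (1/16)·log₂(1/16)]
  = 0.3750 + 0.5218 + 0.5306 + 0.2500
  = 1.6774 bits

All three agree: H(S,T) = 1.6774 bits ✓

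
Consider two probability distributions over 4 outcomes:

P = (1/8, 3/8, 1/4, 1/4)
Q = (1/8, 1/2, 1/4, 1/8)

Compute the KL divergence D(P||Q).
D(P||Q) = Σ P(i) log₂(P(i)/Q(i))
  i=0: (1/8) × log₂((1/8)/(1/8)) = (1/8) × log₂(1) = 0.0000
  i=1: (3/8) × log₂((3/8)/(1/2)) = (3/8) × log₂(3/4) = -0.1556
  i=2: (1/4) × log₂((1/4)/(1/4)) = (1/4) × log₂(1) = 0.0000
  i=3: (1/4) × log₂((1/4)/(1/8)) = (1/4) × log₂(2) = 0.2500
D(P||Q) = 0.0000 - 0.1556 + 0.0000 + 0.2500
  = 0.0944 bits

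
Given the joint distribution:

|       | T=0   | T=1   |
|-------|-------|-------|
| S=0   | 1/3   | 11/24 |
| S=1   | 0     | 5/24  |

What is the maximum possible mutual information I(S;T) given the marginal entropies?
The upper bound on mutual information is I(S;T) ≤ min(H(S), H(T)).

Marginal P(S) (row sums):
  P(S=0) = 1/3 + 11/24 = 19/24
  P(S=1) = 0 + 5/24 = 5/24
Marginal P(T) (column sums):
  P(T=0) = 1/3 + 0 = 1/3
  P(T=1) = 11/24 + 5/24 = 2/3

H(S) = -[(19/24)·log₂(19/24) + (5/24)·log₂(5/24)]
  = 0.2668 + 0.4715
  = 0.7383 bits
H(T) = -[(1/3)·log₂(1/3) + (2/3)·log₂(2/3)]
  = 0.5283 + 0.3900
  = 0.9183 bits

Maximum possible I(S;T) = min(0.7383, 0.9183) = 0.7383 bits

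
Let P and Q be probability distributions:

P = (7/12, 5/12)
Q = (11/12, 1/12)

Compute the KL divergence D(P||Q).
D(P||Q) = Σ P(i) log₂(P(i)/Q(i))
  i=0: (7/12) × log₂((7/12)/(11/12)) = (7/12) × log₂(7/11) = -0.3804
  i=1: (5/12) × log₂((5/12)/(1/12)) = (5/12) × log₂(5) = 0.9675
D(P||Q) = -0.3804 + 0.9675
  = 0.5871 bits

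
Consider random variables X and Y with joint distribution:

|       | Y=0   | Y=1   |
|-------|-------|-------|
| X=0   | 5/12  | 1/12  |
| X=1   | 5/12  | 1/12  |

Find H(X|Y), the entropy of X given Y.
Marginal P(Y) (column sums):
  P(Y=0) = 5/12 + 5/12 = 5/6
  P(Y=1) = 1/12 + 1/12 = 1/6

H(X|Y) = -Σ P(X,Y)·log₂ P(X|Y), where P(X|Y) = P(X,Y) / P(Y)
  (X=0,Y=0): P(X|Y) = (5/12)/(5/6) = 1/2;  -(5/12)·log₂(1/2) = 0.4167
  (X=0,Y=1): P(X|Y) = (1/12)/(1/6) = 1/2;  -(1/12)·log₂(1/2) = 0.0833
  (X=1,Y=0): P(X|Y) = (5/12)/(5/6) = 1/2;  -(5/12)·log₂(1/2) = 0.4167
  (X=1,Y=1): P(X|Y) = (1/12)/(1/6) = 1/2;  -(1/12)·log₂(1/2) = 0.0833
H(X|Y) = 0.4167 + 0.0833 + 0.4167 + 0.0833
  = 1.0000 bits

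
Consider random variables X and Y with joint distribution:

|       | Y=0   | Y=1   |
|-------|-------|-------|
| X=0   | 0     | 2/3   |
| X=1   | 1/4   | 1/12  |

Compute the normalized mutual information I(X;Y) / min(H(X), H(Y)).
Marginal P(X) (row sums):
  P(X=0) = 0 + 2/3 = 2/3
  P(X=1) = 1/4 + 1/12 = 1/3
Marginal P(Y) (column sums):
  P(Y=0) = 0 + 1/4 = 1/4
  P(Y=1) = 2/3 + 1/12 = 3/4

H(X) = -[(2/3)·log₂(2/3) + (1/3)·log₂(1/3)]
  = 0.3900 + 0.5283
  = 0.9183 bits
H(Y) = -[(1/4)·log₂(1/4) + (3/4)·log₂(3/4)]
  = 0.5000 + 0.3113
  = 0.8113 bits
H(X,Y) = -[(2/3)·log₂(2/3) + (1/4)·log₂(1/4) + (1/12)·log₂(1/12)]
  = 0.3900 + 0.5000 + 0.2987
  = 1.1887 bits

I(X;Y) = H(X) + H(Y) - H(X,Y)
  = 0.9183 + 0.8113 - 1.1887
  = 0.5409 bits

min(H(X), H(Y)) = min(0.9183, 0.8113) = 0.8113 bits
Normalized MI = 0.5409 / 0.8113 = 0.6667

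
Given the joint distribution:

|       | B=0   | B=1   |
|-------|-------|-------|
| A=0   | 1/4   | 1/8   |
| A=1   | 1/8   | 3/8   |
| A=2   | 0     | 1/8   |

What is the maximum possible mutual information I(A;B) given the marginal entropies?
The upper bound on mutual information is I(A;B) ≤ min(H(A), H(B)).

Marginal P(A) (row sums):
  P(A=0) = 1/4 + 1/8 = 3/8
  P(A=1) = 1/8 + 3/8 = 1/2
  P(A=2) = 0 + 1/8 = 1/8
Marginal P(B) (column sums):
  P(B=0) = 1/4 + 1/8 + 0 = 3/8
  P(B=1) = 1/8 + 3/8 + 1/8 = 5/8

H(A) = -[(3/8)·log₂(3/8) + (1/2)·log₂(1/2) + (1/8)·log₂(1/8)]
  = 0.5306 + 0.5000 + 0.3750
  = 1.4056 bits
H(B) = -[(3/8)·log₂(3/8) + (5/8)·log₂(5/8)]
  = 0.5306 + 0.4238
  = 0.9544 bits

Maximum possible I(A;B) = min(1.4056, 0.9544) = 0.9544 bits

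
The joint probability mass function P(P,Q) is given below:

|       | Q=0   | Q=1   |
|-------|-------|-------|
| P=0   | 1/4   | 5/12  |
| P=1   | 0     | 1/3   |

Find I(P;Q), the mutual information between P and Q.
Marginal P(P) (row sums):
  P(P=0) = 1/4 + 5/12 = 2/3
  P(P=1) = 0 + 1/3 = 1/3
Marginal P(Q) (column sums):
  P(Q=0) = 1/4 + 0 = 1/4
  P(Q=1) = 5/12 + 1/3 = 3/4

H(P) = -[(2/3)·log₂(2/3) + (1/3)·log₂(1/3)]
  = 0.3900 + 0.5283
  = 0.9183 bits
H(Q) = -[(1/4)·log₂(1/4) + (3/4)·log₂(3/4)]
  = 0.5000 + 0.3113
  = 0.8113 bits
H(P,Q) = -[(1/4)·log₂(1/4) + (5/12)·log₂(5/12) + (1/3)·log₂(1/3)]
  = 0.5000 + 0.5263 + 0.5283
  = 1.5546 bits

I(P;Q) = H(P) + H(Q) - H(P,Q)
  = 0.9183 + 0.8113 - 1.5546
  = 0.1750 bits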